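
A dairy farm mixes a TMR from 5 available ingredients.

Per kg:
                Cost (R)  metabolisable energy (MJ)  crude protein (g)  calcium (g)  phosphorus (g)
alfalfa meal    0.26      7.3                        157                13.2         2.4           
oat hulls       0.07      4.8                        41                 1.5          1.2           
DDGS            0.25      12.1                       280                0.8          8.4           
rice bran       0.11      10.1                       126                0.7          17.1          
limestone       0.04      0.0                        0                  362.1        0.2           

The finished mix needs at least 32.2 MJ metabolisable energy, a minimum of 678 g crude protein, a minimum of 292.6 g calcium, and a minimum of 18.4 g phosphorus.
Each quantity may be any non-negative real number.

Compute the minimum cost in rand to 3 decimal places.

R0.624

Let x1 = kg of alfalfa meal, x2 = kg of oat hulls, x3 = kg of DDGS, x4 = kg of rice bran, x5 = kg of limestone.
min 0.26x1 + 0.07x2 + 0.25x3 + 0.11x4 + 0.04x5 subject to:
  7.3x1 + 4.8x2 + 12.1x3 + 10.1x4 ≥ 32.2   (metabolisable energy)
  157x1 + 41x2 + 280x3 + 126x4 ≥ 678   (crude protein)
  13.2x1 + 1.5x2 + 0.8x3 + 0.7x4 + 362.1x5 ≥ 292.6   (calcium)
  2.4x1 + 1.2x2 + 8.4x3 + 17.1x4 + 0.2x5 ≥ 18.4   (phosphorus)
  x1, x2, x3, x4, x5 ≥ 0.
The minimum-cost mix takes nothing from alfalfa meal, oat hulls, DDGS — only rice bran, limestone. The crude protein and calcium requirements are met with equality.
Optimal quantities: rice bran = 5.381 kg, limestone = 0.7977 kg.
Hence cost = 0.11·5.381 + 0.04·0.7977 = R0.62382.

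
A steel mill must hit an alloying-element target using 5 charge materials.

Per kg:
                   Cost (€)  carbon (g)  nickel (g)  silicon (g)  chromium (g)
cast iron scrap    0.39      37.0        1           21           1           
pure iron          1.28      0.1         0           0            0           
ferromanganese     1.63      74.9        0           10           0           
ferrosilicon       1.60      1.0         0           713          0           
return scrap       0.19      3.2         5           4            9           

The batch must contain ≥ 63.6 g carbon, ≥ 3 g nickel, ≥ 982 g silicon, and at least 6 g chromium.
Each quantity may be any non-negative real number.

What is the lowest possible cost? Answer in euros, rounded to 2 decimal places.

€2.85

Let x1 = kg of cast iron scrap, x2 = kg of pure iron, x3 = kg of ferromanganese, x4 = kg of ferrosilicon, x5 = kg of return scrap.
Minimize 0.39x1 + 1.28x2 + 1.63x3 + 1.6x4 + 0.19x5 s.t.:
  37x1 + 0.1x2 + 74.9x3 + 1x4 + 3.2x5 ≥ 63.6   (carbon)
  1x1 + 5x5 ≥ 3   (nickel)
  21x1 + 10x3 + 713x4 + 4x5 ≥ 982   (silicon)
  1x1 + 9x5 ≥ 6   (chromium)
  x1, x2, x3, x4, x5 ≥ 0.
The optimal basis is {cast iron scrap, ferrosilicon, return scrap}; pure iron, ferromanganese drop out. The carbon, silicon, chromium requirements are met with equality.
So cast iron scrap = 1.641 kg, ferrosilicon = 1.326 kg, return scrap = 0.4843 kg.
Hence cost = 0.39·1.641 + 1.6·1.326 + 0.19·0.4843 = €2.8536.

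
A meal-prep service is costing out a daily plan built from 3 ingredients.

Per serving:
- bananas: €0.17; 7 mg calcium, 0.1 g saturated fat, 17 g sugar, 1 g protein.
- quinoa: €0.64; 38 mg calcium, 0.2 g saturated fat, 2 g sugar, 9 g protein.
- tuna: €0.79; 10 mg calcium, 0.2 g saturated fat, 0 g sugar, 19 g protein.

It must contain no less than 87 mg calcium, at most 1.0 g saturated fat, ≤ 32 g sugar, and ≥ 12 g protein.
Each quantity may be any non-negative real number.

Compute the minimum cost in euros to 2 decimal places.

Let x1 = servings of bananas, x2 = servings of quinoa, x3 = servings of tuna.
Minimize 0.17x1 + 0.64x2 + 0.79x3 s.t.:
  7x1 + 38x2 + 10x3 ≥ 87   (calcium)
  0.1x1 + 0.2x2 + 0.2x3 ≤ 1   (saturated fat)
  17x1 + 2x2 ≤ 32   (sugar)
  1x1 + 9x2 + 19x3 ≥ 12   (protein)
  x1, x2, x3 ≥ 0.
The optimal basis is {quinoa}; bananas, tuna drop out. The calcium requirement is met with equality.
Solving gives x2 = 2.2895.
Total cost: 0.64·2.2895 = 1.4653.

€1.47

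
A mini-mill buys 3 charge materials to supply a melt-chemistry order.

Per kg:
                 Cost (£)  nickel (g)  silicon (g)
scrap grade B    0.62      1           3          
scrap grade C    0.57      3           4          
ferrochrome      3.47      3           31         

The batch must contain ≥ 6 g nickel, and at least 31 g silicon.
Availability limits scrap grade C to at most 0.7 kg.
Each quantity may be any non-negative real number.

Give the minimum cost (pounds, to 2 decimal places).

£4.02

This is a linear program. Let x1 = kg of scrap grade B, x2 = kg of scrap grade C, x3 = kg of ferrochrome.
Minimise 0.62x1 + 0.57x2 + 3.47x3 subject to:
  1x1 + 3x2 + 3x3 ≥ 6   (nickel)
  3x1 + 4x2 + 31x3 ≥ 31   (silicon)
  x2 ≤ 0.7
  x1, x2, x3 ≥ 0.
The optimal mix uses every input. The nickel, silicon, the scrap grade C cap requirements are met with equality.
Solving gives x1 = 1.65, x2 = 0.7, x3 = 0.75.
Objective = 0.62·1.65 + 0.57·0.7 + 3.47·0.75 = 4.0245.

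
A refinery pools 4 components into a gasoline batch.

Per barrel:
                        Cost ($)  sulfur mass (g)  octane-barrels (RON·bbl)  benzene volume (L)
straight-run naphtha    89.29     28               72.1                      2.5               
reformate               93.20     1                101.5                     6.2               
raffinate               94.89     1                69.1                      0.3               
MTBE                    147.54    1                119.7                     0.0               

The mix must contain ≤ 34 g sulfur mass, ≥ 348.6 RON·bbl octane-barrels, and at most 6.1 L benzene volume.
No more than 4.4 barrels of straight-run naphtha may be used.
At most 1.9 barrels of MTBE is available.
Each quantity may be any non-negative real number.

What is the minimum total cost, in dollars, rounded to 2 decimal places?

Let x1 = barrels of straight-run naphtha, x2 = barrels of reformate, x3 = barrels of raffinate, x4 = barrels of MTBE.
min 89.29x1 + 93.2x2 + 94.89x3 + 147.54x4 s.t.:
  28x1 + 1x2 + 1x3 + 1x4 ≤ 34   (sulfur mass)
  72.1x1 + 101.5x2 + 69.1x3 + 119.7x4 ≥ 348.6   (octane-barrels)
  2.5x1 + 6.2x2 + 0.3x3 ≤ 6.1   (benzene volume)
  x1 ≤ 4.4
  x4 ≤ 1.9
  x1, x2, x3, x4 ≥ 0.
The cheapest feasible vertex uses only reformate, raffinate, MTBE; straight-run naphtha is not used. The octane-barrels, benzene volume, the MTBE cap requirements are met with equality.
Solving gives x2 = 0.9678, x3 = 0.3319, x4 = 1.9.
Total cost: 93.2·0.9678 + 94.89·0.3319 + 147.54·1.9 = 402.0190.

$402.02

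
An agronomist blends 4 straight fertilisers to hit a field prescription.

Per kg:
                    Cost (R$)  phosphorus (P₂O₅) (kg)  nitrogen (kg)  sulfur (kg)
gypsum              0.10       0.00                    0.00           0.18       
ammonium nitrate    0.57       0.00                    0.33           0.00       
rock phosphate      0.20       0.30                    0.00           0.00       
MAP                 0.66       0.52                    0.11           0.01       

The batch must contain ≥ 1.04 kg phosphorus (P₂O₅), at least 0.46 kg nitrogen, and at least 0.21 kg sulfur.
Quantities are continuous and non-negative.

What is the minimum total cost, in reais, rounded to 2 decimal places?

R$1.60

Let x1 = kg of gypsum, x2 = kg of ammonium nitrate, x3 = kg of rock phosphate, x4 = kg of MAP.
min 0.1x1 + 0.57x2 + 0.2x3 + 0.66x4 with:
  0.3x3 + 0.52x4 ≥ 1.04   (phosphorus (P₂O₅))
  0.33x2 + 0.11x4 ≥ 0.46   (nitrogen)
  0.18x1 + 0.01x4 ≥ 0.21   (sulfur)
  x1, x2, x3, x4 ≥ 0.
The optimal basis is {gypsum, ammonium nitrate, rock phosphate}; MAP drops out. Binding constraints: phosphorus (P₂O₅), nitrogen, sulfur.
That vertex is x1 = 1.167, x2 = 1.394, x3 = 3.467.
Cost = 0.1·1.167 + 0.57·1.394 + 0.2·3.467 = 1.6047.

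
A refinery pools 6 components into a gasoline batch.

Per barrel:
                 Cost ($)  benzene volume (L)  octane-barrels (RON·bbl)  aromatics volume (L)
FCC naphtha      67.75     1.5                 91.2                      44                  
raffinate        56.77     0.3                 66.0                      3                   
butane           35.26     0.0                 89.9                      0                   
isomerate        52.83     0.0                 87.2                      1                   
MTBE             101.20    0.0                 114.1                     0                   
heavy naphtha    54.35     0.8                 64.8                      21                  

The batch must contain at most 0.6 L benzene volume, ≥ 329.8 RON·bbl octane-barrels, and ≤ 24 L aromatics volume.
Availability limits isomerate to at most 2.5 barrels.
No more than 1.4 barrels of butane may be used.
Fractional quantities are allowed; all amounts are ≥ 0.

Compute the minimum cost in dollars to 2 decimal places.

Treat it as an LP. Let x1 = barrels of FCC naphtha, x2 = barrels of raffinate, x3 = barrels of butane, x4 = barrels of isomerate, x5 = barrels of MTBE, x6 = barrels of heavy naphtha.
Minimise 67.75x1 + 56.77x2 + 35.26x3 + 52.83x4 + 101.2x5 + 54.35x6 subject to:
  1.5x1 + 0.3x2 + 0.8x6 ≤ 0.6   (benzene volume)
  91.2x1 + 66x2 + 89.9x3 + 87.2x4 + 114.1x5 + 64.8x6 ≥ 329.8   (octane-barrels)
  44x1 + 3x2 + 1x4 + 21x6 ≤ 24   (aromatics volume)
  x4 ≤ 2.5
  x3 ≤ 1.4
  x1, x2, x3, x4, x5, x6 ≥ 0.
At the optimum only butane, isomerate are positive (FCC naphtha, raffinate, MTBE, heavy naphtha = 0). There the octane-barrels and the butane cap constraints are tight.
So butane = 1.4 barrels, isomerate = 2.3388 barrels.
Total cost: 35.26·1.4 + 52.83·2.3388 = 172.9228.

$172.92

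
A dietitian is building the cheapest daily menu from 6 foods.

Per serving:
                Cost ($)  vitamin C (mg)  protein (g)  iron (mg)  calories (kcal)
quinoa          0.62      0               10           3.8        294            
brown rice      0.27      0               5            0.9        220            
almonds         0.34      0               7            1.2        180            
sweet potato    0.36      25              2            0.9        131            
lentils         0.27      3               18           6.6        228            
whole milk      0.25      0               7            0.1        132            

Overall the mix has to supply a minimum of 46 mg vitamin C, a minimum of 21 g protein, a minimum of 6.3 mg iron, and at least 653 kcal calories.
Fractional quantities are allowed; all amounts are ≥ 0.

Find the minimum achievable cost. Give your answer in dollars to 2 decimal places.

$1.10

This is a linear program. Let x1 = servings of quinoa, x2 = servings of brown rice, x3 = servings of almonds, x4 = servings of sweet potato, x5 = servings of lentils, x6 = servings of whole milk.
min 0.62x1 + 0.27x2 + 0.34x3 + 0.36x4 + 0.27x5 + 0.25x6 subject to:
  25x4 + 3x5 ≥ 46   (vitamin C)
  10x1 + 5x2 + 7x3 + 2x4 + 18x5 + 7x6 ≥ 21   (protein)
  3.8x1 + 0.9x2 + 1.2x3 + 0.9x4 + 6.6x5 + 0.1x6 ≥ 6.3   (iron)
  294x1 + 220x2 + 180x3 + 131x4 + 228x5 + 132x6 ≥ 653   (calories)
  x1, x2, x3, x4, x5, x6 ≥ 0.
The minimum-cost mix takes nothing from quinoa, brown rice, almonds, whole milk — only sweet potato, lentils. There the vitamin C and calories constraints are tight.
That vertex is x4 = 1.607, x5 = 1.941.
Objective = 0.36·1.607 + 0.27·1.941 = 1.1026.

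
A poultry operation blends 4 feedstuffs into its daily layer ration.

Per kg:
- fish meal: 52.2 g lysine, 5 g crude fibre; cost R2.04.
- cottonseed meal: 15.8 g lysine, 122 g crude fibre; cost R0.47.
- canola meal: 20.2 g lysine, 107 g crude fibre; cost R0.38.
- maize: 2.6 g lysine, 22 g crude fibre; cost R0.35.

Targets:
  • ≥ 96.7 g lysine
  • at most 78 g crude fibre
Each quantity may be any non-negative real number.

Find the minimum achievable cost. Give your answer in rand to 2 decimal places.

R3.51

Set it up as a linear program. Let x1 = kg of fish meal, x2 = kg of cottonseed meal, x3 = kg of canola meal, x4 = kg of maize.
min 2.04x1 + 0.47x2 + 0.38x3 + 0.35x4 with:
  52.2x1 + 15.8x2 + 20.2x3 + 2.6x4 ≥ 96.7   (lysine)
  5x1 + 122x2 + 107x3 + 22x4 ≤ 78   (crude fibre)
  x1, x2, x3, x4 ≥ 0.
The cheapest feasible vertex uses only fish meal, canola meal; cottonseed meal, maize are not used. There the lysine and crude fibre constraints are tight.
That vertex is x1 = 1.599, x3 = 0.6542.
Total cost: 2.04·1.599 + 0.38·0.6542 = 3.5106.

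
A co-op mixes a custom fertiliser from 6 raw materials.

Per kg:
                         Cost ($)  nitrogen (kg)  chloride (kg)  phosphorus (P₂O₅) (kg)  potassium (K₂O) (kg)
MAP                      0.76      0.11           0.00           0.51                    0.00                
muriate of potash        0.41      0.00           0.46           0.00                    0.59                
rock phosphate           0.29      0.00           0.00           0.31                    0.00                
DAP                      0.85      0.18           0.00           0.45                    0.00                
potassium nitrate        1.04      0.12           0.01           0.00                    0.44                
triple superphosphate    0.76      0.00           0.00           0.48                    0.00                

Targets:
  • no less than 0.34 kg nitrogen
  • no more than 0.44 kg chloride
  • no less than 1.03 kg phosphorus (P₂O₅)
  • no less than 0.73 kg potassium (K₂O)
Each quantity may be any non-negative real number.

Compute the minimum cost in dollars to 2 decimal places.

$2.46

Treat it as an LP. Let x1 = kg of MAP, x2 = kg of muriate of potash, x3 = kg of rock phosphate, x4 = kg of DAP, x5 = kg of potassium nitrate, x6 = kg of triple superphosphate.
Minimize 0.76x1 + 0.41x2 + 0.29x3 + 0.85x4 + 1.04x5 + 0.76x6 with:
  0.11x1 + 0.18x4 + 0.12x5 ≥ 0.34   (nitrogen)
  0.46x2 + 0.01x5 ≤ 0.44   (chloride)
  0.51x1 + 0.31x3 + 0.45x4 + 0.48x6 ≥ 1.03   (phosphorus (P₂O₅))
  0.59x2 + 0.44x5 ≥ 0.73   (potassium (K₂O))
  x1, x2, x3, x4, x5, x6 ≥ 0.
The cheapest feasible vertex uses only muriate of potash, rock phosphate, DAP, potassium nitrate; MAP, triple superphosphate are not used. The nitrogen, chloride, phosphorus (P₂O₅), potassium (K₂O) requirements are met with equality.
Optimal quantities: muriate of potash = 0.94809 kg, rock phosphate = 0.95592 kg, DAP = 1.6304 kg, potassium nitrate = 0.38779 kg.
Hence cost = 0.41·0.94809 + 0.29·0.95592 + 0.85·1.6304 + 1.04·0.38779 = $2.4551.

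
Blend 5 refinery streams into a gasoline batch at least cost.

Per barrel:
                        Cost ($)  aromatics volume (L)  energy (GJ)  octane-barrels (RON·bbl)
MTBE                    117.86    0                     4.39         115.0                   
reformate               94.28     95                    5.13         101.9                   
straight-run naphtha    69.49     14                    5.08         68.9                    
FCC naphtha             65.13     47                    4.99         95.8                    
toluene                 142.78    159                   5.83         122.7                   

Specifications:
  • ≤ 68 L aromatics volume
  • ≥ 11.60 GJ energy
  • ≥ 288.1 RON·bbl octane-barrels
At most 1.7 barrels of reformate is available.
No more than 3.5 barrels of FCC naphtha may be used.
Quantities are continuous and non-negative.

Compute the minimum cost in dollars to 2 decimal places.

Set it up as a linear program. Let x1 = barrels of MTBE, x2 = barrels of reformate, x3 = barrels of straight-run naphtha, x4 = barrels of FCC naphtha, x5 = barrels of toluene.
min 117.86x1 + 94.28x2 + 69.49x3 + 65.13x4 + 142.78x5 with:
  95x2 + 14x3 + 47x4 + 159x5 ≤ 68   (aromatics volume)
  4.39x1 + 5.13x2 + 5.08x3 + 4.99x4 + 5.83x5 ≥ 11.6   (energy)
  115x1 + 101.9x2 + 68.9x3 + 95.8x4 + 122.7x5 ≥ 288.1   (octane-barrels)
  x2 ≤ 1.7
  x4 ≤ 3.5
  x1, x2, x3, x4, x5 ≥ 0.
At the optimum only MTBE, FCC naphtha are positive (reformate, straight-run naphtha, toluene = 0). There the aromatics volume and octane-barrels constraints are tight.
So MTBE = 1.29996 barrels, FCC naphtha = 1.44681 barrels.
Objective = 117.86·1.29996 + 65.13·1.44681 = 247.4440.

$247.44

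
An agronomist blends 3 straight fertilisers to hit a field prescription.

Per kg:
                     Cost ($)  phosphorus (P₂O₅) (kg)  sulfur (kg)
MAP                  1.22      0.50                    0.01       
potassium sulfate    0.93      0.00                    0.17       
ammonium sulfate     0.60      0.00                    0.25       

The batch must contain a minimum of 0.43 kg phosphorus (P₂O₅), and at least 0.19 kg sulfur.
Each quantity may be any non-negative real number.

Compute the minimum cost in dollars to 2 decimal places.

$1.48

Let x1 = kg of MAP, x2 = kg of potassium sulfate, x3 = kg of ammonium sulfate.
Minimize 1.22x1 + 0.93x2 + 0.6x3 with:
  0.5x1 ≥ 0.43   (phosphorus (P₂O₅))
  0.01x1 + 0.17x2 + 0.25x3 ≥ 0.19   (sulfur)
  x1, x2, x3 ≥ 0.
The minimum-cost mix takes nothing from potassium sulfate — only MAP, ammonium sulfate. There the phosphorus (P₂O₅) and sulfur constraints are tight.
Optimal quantities: MAP = 0.86 kg, ammonium sulfate = 0.7256 kg.
Objective = 1.22·0.86 + 0.6·0.7256 = 1.4846.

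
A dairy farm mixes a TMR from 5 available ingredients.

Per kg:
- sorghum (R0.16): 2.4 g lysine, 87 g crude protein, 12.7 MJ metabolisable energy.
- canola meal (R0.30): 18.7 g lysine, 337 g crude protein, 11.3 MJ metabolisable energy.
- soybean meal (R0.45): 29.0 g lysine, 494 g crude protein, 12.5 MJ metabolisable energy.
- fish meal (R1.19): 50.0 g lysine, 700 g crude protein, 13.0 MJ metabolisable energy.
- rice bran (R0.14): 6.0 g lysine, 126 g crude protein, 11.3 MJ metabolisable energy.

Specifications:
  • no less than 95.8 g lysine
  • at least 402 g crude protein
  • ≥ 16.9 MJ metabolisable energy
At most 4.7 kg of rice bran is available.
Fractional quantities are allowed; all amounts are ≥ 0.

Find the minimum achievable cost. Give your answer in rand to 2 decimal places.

Treat it as an LP. Let x1 = kg of sorghum, x2 = kg of canola meal, x3 = kg of soybean meal, x4 = kg of fish meal, x5 = kg of rice bran.
Minimise 0.16x1 + 0.3x2 + 0.45x3 + 1.19x4 + 0.14x5 with:
  2.4x1 + 18.7x2 + 29x3 + 50x4 + 6x5 ≥ 95.8   (lysine)
  87x1 + 337x2 + 494x3 + 700x4 + 126x5 ≥ 402   (crude protein)
  12.7x1 + 11.3x2 + 12.5x3 + 13x4 + 11.3x5 ≥ 16.9   (metabolisable energy)
  x5 ≤ 4.7
  x1, x2, x3, x4, x5 ≥ 0.
At the optimum only soybean meal is positive (sorghum, canola meal, fish meal, rice bran = 0). Binding constraint: lysine.
Solving gives x3 = 3.303.
Objective = 0.45·3.303 = 1.4864.

R1.49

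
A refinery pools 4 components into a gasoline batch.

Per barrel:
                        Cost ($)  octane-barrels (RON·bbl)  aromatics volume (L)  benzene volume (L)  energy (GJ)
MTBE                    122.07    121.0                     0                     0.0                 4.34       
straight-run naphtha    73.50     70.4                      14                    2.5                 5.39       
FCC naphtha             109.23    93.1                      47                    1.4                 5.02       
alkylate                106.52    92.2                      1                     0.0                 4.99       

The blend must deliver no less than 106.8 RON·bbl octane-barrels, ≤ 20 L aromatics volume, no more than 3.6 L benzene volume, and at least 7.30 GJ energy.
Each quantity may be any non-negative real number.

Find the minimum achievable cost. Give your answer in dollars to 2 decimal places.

Let x1 = barrels of MTBE, x2 = barrels of straight-run naphtha, x3 = barrels of FCC naphtha, x4 = barrels of alkylate.
Minimise 122.07x1 + 73.5x2 + 109.23x3 + 106.52x4 s.t.:
  121x1 + 70.4x2 + 93.1x3 + 92.2x4 ≥ 106.8   (octane-barrels)
  14x2 + 47x3 + 1x4 ≤ 20   (aromatics volume)
  2.5x2 + 1.4x3 ≤ 3.6   (benzene volume)
  4.34x1 + 5.39x2 + 5.02x3 + 4.99x4 ≥ 7.3   (energy)
  x1, x2, x3, x4 ≥ 0.
The optimal basis is {MTBE, straight-run naphtha}; FCC naphtha, alkylate drop out. There the octane-barrels and energy constraints are tight.
That vertex is x1 = 0.17808, x2 = 1.21097.
Total cost: 122.07·0.17808 + 73.5·1.21097 = 110.7445.

$110.74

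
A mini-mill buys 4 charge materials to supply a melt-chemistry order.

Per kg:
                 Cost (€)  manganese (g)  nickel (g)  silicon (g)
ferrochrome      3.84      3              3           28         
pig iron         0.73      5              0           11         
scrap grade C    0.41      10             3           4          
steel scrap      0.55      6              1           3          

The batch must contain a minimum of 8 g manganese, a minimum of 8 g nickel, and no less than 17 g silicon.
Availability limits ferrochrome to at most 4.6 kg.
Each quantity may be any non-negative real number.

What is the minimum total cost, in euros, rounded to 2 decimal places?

€1.51

Let x1 = kg of ferrochrome, x2 = kg of pig iron, x3 = kg of scrap grade C, x4 = kg of steel scrap.
Minimize 3.84x1 + 0.73x2 + 0.41x3 + 0.55x4 with:
  3x1 + 5x2 + 10x3 + 6x4 ≥ 8   (manganese)
  3x1 + 3x3 + 1x4 ≥ 8   (nickel)
  28x1 + 11x2 + 4x3 + 3x4 ≥ 17   (silicon)
  x1 ≤ 4.6
  x1, x2, x3, x4 ≥ 0.
The optimal basis is {pig iron, scrap grade C}; ferrochrome, steel scrap drop out. Binding constraints: nickel and silicon.
That vertex is x2 = 0.5758, x3 = 2.667.
Cost = 0.73·0.5758 + 0.41·2.667 = 1.5138.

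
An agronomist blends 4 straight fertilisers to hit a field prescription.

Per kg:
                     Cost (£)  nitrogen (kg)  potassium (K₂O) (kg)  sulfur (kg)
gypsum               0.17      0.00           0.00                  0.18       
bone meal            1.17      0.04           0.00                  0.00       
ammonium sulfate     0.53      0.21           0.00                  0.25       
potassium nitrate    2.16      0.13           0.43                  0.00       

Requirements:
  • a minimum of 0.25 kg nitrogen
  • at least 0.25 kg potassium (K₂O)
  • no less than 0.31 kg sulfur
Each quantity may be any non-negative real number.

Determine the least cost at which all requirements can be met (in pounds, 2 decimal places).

£1.79

This is a linear program. Let x1 = kg of gypsum, x2 = kg of bone meal, x3 = kg of ammonium sulfate, x4 = kg of potassium nitrate.
Minimise 0.17x1 + 1.17x2 + 0.53x3 + 2.16x4 s.t.:
  0.04x2 + 0.21x3 + 0.13x4 ≥ 0.25   (nitrogen)
  0.43x4 ≥ 0.25   (potassium (K₂O))
  0.18x1 + 0.25x3 ≥ 0.31   (sulfur)
  x1, x2, x3, x4 ≥ 0.
The optimal basis is {gypsum, ammonium sulfate, potassium nitrate}; bone meal drops out. Binding constraints: nitrogen, potassium (K₂O), sulfur.
Solving gives x1 = 0.5687, x3 = 0.8306, x4 = 0.5814.
Total cost: 0.17·0.5687 + 0.53·0.8306 + 2.16·0.5814 = 1.7927.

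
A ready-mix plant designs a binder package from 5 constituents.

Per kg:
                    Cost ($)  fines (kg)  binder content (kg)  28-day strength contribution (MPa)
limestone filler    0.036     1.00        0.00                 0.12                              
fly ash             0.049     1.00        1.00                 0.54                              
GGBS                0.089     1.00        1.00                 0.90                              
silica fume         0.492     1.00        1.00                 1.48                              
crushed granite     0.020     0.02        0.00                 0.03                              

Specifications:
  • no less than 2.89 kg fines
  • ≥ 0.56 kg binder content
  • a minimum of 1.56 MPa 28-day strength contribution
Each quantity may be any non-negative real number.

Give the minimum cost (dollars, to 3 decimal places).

$0.142

This is a linear program. Let x1 = kg of limestone filler, x2 = kg of fly ash, x3 = kg of GGBS, x4 = kg of silica fume, x5 = kg of crushed granite.
min 0.036x1 + 0.049x2 + 0.089x3 + 0.492x4 + 0.02x5 with:
  1x1 + 1x2 + 1x3 + 1x4 + 0.02x5 ≥ 2.89   (fines)
  1x2 + 1x3 + 1x4 ≥ 0.56   (binder content)
  0.12x1 + 0.54x2 + 0.9x3 + 1.48x4 + 0.03x5 ≥ 1.56   (28-day strength contribution)
  x1, x2, x3, x4, x5 ≥ 0.
The optimal basis is {limestone filler, fly ash}; GGBS, silica fume, crushed granite drop out. Binding constraints: fines and 28-day strength contribution.
Solving gives x1 = 0.001429, x2 = 2.889.
Objective = 0.036·0.001429 + 0.049·2.889 = 0.14161.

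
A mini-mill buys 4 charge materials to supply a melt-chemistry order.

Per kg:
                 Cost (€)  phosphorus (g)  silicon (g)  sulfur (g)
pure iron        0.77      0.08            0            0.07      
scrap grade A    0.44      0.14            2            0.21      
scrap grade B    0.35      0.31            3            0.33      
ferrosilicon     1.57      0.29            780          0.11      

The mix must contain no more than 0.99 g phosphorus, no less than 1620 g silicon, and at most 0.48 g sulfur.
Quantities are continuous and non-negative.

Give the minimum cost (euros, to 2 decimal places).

€3.26

Let x1 = kg of pure iron, x2 = kg of scrap grade A, x3 = kg of scrap grade B, x4 = kg of ferrosilicon.
Minimise 0.77x1 + 0.44x2 + 0.35x3 + 1.57x4 with:
  0.08x1 + 0.14x2 + 0.31x3 + 0.29x4 ≤ 0.99   (phosphorus)
  2x2 + 3x3 + 780x4 ≥ 1620   (silicon)
  0.07x1 + 0.21x2 + 0.33x3 + 0.11x4 ≤ 0.48   (sulfur)
  x1, x2, x3, x4 ≥ 0.
The cheapest feasible vertex uses only ferrosilicon; pure iron, scrap grade A, scrap grade B are not used. Binding constraint: silicon.
Solving gives x4 = 2.077.
Cost = 1.57·2.077 = 3.2609.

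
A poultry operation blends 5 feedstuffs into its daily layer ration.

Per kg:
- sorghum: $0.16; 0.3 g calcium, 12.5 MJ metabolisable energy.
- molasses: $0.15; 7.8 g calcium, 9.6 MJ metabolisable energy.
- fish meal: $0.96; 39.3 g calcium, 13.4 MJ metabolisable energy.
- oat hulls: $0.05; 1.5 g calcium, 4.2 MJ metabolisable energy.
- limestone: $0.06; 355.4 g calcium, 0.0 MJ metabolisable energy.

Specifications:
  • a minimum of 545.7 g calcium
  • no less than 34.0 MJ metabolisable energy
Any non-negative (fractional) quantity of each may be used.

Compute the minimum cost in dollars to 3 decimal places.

This is a linear program. Let x1 = kg of sorghum, x2 = kg of molasses, x3 = kg of fish meal, x4 = kg of oat hulls, x5 = kg of limestone.
Minimize 0.16x1 + 0.15x2 + 0.96x3 + 0.05x4 + 0.06x5 s.t.:
  0.3x1 + 7.8x2 + 39.3x3 + 1.5x4 + 355.4x5 ≥ 545.7   (calcium)
  12.5x1 + 9.6x2 + 13.4x3 + 4.2x4 ≥ 34   (metabolisable energy)
  x1, x2, x3, x4, x5 ≥ 0.
The cheapest feasible vertex uses only oat hulls, limestone; sorghum, molasses, fish meal are not used. The calcium and metabolisable energy requirements are met with equality.
Solving gives x4 = 8.095, x5 = 1.501.
Cost = 0.05·8.095 + 0.06·1.501 = 0.49481.

$0.495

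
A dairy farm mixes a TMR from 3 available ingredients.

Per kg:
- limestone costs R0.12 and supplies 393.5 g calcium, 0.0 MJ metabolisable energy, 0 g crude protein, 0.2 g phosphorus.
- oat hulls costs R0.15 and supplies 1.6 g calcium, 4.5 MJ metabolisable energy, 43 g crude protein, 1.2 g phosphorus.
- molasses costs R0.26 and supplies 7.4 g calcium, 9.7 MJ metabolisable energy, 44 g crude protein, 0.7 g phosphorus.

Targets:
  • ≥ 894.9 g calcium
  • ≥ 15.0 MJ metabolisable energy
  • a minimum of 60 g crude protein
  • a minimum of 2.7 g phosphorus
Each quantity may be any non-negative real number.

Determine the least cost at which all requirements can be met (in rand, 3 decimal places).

R0.711

Let x1 = kg of limestone, x2 = kg of oat hulls, x3 = kg of molasses.
Minimise 0.12x1 + 0.15x2 + 0.26x3 with:
  393.5x1 + 1.6x2 + 7.4x3 ≥ 894.9   (calcium)
  4.5x2 + 9.7x3 ≥ 15   (metabolisable energy)
  43x2 + 44x3 ≥ 60   (crude protein)
  0.2x1 + 1.2x2 + 0.7x3 ≥ 2.7   (phosphorus)
  x1, x2, x3 ≥ 0.
The optimal mix uses every input. Binding constraints: calcium, metabolisable energy, phosphorus.
Solving gives x1 = 2.251, x2 = 1.334, x3 = 0.9277.
Total cost: 0.12·2.251 + 0.15·1.334 + 0.26·0.9277 = 0.71142.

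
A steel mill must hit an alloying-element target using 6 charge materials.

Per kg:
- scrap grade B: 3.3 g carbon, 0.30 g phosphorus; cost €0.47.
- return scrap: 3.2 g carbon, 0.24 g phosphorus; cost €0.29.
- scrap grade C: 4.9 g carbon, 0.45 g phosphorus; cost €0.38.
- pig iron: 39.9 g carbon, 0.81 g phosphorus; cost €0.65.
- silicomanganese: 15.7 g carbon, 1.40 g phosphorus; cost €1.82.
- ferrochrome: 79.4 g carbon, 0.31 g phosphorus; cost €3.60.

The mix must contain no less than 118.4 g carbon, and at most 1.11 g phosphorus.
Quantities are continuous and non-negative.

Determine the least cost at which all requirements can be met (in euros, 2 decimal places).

€4.22

Set it up as a linear program. Let x1 = kg of scrap grade B, x2 = kg of return scrap, x3 = kg of scrap grade C, x4 = kg of pig iron, x5 = kg of silicomanganese, x6 = kg of ferrochrome.
Minimise 0.47x1 + 0.29x2 + 0.38x3 + 0.65x4 + 1.82x5 + 3.6x6 s.t.:
  3.3x1 + 3.2x2 + 4.9x3 + 39.9x4 + 15.7x5 + 79.4x6 ≥ 118.4   (carbon)
  0.3x1 + 0.24x2 + 0.45x3 + 0.81x4 + 1.4x5 + 0.31x6 ≤ 1.11   (phosphorus)
  x1, x2, x3, x4, x5, x6 ≥ 0.
At the optimum only pig iron, ferrochrome are positive (scrap grade B, return scrap, scrap grade C, silicomanganese = 0). Binding constraints: carbon and phosphorus.
Solving gives x4 = 0.9901, x6 = 0.9936.
Cost = 0.65·0.9901 + 3.6·0.9936 = 4.2205.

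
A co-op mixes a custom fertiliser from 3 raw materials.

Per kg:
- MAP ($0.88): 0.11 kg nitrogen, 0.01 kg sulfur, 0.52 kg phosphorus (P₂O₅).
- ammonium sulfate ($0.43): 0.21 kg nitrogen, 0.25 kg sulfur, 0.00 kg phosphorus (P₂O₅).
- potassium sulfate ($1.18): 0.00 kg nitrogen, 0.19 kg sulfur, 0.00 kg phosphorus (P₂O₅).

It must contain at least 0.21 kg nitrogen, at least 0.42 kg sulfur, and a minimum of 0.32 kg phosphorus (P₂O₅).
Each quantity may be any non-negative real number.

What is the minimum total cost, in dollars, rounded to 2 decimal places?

Let x1 = kg of MAP, x2 = kg of ammonium sulfate, x3 = kg of potassium sulfate.
Minimize 0.88x1 + 0.43x2 + 1.18x3 subject to:
  0.11x1 + 0.21x2 ≥ 0.21   (nitrogen)
  0.01x1 + 0.25x2 + 0.19x3 ≥ 0.42   (sulfur)
  0.52x1 ≥ 0.32   (phosphorus (P₂O₅))
  x1, x2, x3 ≥ 0.
The cheapest feasible vertex uses only MAP, ammonium sulfate; potassium sulfate is not used. The sulfur and phosphorus (P₂O₅) requirements are met with equality.
That vertex is x1 = 0.6154, x2 = 1.655.
Objective = 0.88·0.6154 + 0.43·1.655 = 1.2532.

$1.25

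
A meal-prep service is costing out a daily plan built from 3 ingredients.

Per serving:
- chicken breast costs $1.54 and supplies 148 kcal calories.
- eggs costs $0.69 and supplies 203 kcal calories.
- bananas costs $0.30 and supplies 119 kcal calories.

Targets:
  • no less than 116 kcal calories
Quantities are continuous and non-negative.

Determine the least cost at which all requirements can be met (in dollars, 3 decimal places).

Let x1 = servings of chicken breast, x2 = servings of eggs, x3 = servings of bananas.
Minimize 1.54x1 + 0.69x2 + 0.3x3 subject to:
  148x1 + 203x2 + 119x3 ≥ 116   (calories)
  x1, x2, x3 ≥ 0.
The optimal basis is {bananas}; chicken breast, eggs drop out. There the calories constraint is tight.
So bananas = 0.9748 servings.
Hence cost = 0.3·0.9748 = $0.29244.

$0.292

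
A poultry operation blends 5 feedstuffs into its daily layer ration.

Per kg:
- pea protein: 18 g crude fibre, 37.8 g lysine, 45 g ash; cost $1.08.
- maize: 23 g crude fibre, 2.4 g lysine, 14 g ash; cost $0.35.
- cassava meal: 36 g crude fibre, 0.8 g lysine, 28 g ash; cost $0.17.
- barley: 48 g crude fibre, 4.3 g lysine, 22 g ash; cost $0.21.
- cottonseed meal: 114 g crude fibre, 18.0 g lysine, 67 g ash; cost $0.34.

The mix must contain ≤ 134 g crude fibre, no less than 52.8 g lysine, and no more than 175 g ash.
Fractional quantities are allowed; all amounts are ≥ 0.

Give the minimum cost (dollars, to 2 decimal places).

Let x1 = kg of pea protein, x2 = kg of maize, x3 = kg of cassava meal, x4 = kg of barley, x5 = kg of cottonseed meal.
Minimize 1.08x1 + 0.35x2 + 0.17x3 + 0.21x4 + 0.34x5 with:
  18x1 + 23x2 + 36x3 + 48x4 + 114x5 ≤ 134   (crude fibre)
  37.8x1 + 2.4x2 + 0.8x3 + 4.3x4 + 18x5 ≥ 52.8   (lysine)
  45x1 + 14x2 + 28x3 + 22x4 + 67x5 ≤ 175   (ash)
  x1, x2, x3, x4, x5 ≥ 0.
The minimum-cost mix takes nothing from maize, cassava meal, barley — only pea protein, cottonseed meal. Binding constraints: crude fibre and lysine.
So pea protein = 0.9051 kg, cottonseed meal = 1.033 kg.
Objective = 1.08·0.9051 + 0.34·1.033 = 1.3287.

$1.33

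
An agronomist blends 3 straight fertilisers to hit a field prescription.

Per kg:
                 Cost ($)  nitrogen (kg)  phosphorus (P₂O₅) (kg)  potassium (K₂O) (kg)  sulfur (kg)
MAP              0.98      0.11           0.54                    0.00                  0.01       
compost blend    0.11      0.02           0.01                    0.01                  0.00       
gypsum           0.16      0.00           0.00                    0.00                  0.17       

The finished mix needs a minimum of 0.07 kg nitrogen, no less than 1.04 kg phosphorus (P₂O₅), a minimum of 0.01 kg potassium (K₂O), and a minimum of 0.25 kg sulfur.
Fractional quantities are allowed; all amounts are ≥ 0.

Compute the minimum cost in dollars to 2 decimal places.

Treat it as an LP. Let x1 = kg of MAP, x2 = kg of compost blend, x3 = kg of gypsum.
Minimize 0.98x1 + 0.11x2 + 0.16x3 with:
  0.11x1 + 0.02x2 ≥ 0.07   (nitrogen)
  0.54x1 + 0.01x2 ≥ 1.04   (phosphorus (P₂O₅))
  0.01x2 ≥ 0.01   (potassium (K₂O))
  0.01x1 + 0.17x3 ≥ 0.25   (sulfur)
  x1, x2, x3 ≥ 0.
The optimal mix uses every input. The phosphorus (P₂O₅), potassium (K₂O), sulfur requirements are met with equality.
That vertex is x1 = 1.907, x2 = 1, x3 = 1.358.
Objective = 0.98·1.907 + 0.11·1 + 0.16·1.358 = 2.1961.

$2.20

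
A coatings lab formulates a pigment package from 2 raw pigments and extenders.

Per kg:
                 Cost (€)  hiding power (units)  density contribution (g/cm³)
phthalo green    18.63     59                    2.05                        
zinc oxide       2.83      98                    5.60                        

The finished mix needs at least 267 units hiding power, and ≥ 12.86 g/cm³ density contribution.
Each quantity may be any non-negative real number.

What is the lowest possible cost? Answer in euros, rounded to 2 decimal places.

€7.71

Let x1 = kg of phthalo green, x2 = kg of zinc oxide.
min 18.63x1 + 2.83x2 s.t.:
  59x1 + 98x2 ≥ 267   (hiding power)
  2.05x1 + 5.6x2 ≥ 12.86   (density contribution)
  x1, x2 ≥ 0.
At the optimum only zinc oxide is positive (phthalo green = 0). There the hiding power constraint is tight.
That vertex is x2 = 2.724.
Total cost: 2.83·2.724 = 7.7089.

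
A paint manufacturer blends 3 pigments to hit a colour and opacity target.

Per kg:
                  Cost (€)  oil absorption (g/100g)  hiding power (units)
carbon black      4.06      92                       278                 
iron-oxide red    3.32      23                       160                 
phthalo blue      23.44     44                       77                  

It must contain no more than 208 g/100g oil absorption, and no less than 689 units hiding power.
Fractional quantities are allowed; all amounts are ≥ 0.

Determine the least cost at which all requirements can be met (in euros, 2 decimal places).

Treat it as an LP. Let x1 = kg of carbon black, x2 = kg of iron-oxide red, x3 = kg of phthalo blue.
min 4.06x1 + 3.32x2 + 23.44x3 with:
  92x1 + 23x2 + 44x3 ≤ 208   (oil absorption)
  278x1 + 160x2 + 77x3 ≥ 689   (hiding power)
  x1, x2, x3 ≥ 0.
The cheapest feasible vertex uses only carbon black, iron-oxide red; phthalo blue is not used. There the oil absorption and hiding power constraints are tight.
So carbon black = 2.094 kg, iron-oxide red = 0.6683 kg.
Cost = 4.06·2.094 + 3.32·0.6683 = 10.7204.

€10.72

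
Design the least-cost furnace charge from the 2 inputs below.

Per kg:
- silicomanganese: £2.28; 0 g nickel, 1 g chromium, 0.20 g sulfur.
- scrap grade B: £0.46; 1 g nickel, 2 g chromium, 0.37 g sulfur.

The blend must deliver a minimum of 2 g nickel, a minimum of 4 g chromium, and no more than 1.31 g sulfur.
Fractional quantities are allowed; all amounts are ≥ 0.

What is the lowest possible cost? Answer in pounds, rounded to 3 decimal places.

Treat it as an LP. Let x1 = kg of silicomanganese, x2 = kg of scrap grade B.
Minimise 2.28x1 + 0.46x2 s.t.:
  1x2 ≥ 2   (nickel)
  1x1 + 2x2 ≥ 4   (chromium)
  0.2x1 + 0.37x2 ≤ 1.31   (sulfur)
  x1, x2 ≥ 0.
The minimum-cost mix takes nothing from silicomanganese — only scrap grade B. There the nickel and chromium constraints are tight.
Optimal quantities: scrap grade B = 2 kg.
Objective = 0.46·2 = 0.92000.

£0.920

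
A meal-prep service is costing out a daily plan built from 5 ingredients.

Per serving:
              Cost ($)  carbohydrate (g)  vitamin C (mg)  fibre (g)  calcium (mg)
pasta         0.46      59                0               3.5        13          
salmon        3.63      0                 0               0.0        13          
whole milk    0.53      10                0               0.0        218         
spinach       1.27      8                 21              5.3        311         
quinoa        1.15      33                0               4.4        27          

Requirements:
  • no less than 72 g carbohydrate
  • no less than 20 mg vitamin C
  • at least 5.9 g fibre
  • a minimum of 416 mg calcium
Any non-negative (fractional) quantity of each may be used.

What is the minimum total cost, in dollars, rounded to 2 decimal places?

Let x1 = servings of pasta, x2 = servings of salmon, x3 = servings of whole milk, x4 = servings of spinach, x5 = servings of quinoa.
Minimize 0.46x1 + 3.63x2 + 0.53x3 + 1.27x4 + 1.15x5 s.t.:
  59x1 + 10x3 + 8x4 + 33x5 ≥ 72   (carbohydrate)
  21x4 ≥ 20   (vitamin C)
  3.5x1 + 5.3x4 + 4.4x5 ≥ 5.9   (fibre)
  13x1 + 13x2 + 218x3 + 311x4 + 27x5 ≥ 416   (calcium)
  x1, x2, x3, x4, x5 ≥ 0.
The cheapest feasible vertex uses only pasta, whole milk, spinach; salmon, quinoa are not used. There the carbohydrate, vitamin C, calcium constraints are tight.
So pasta = 1.008 servings, whole milk = 0.4895 servings, spinach = 0.9524 servings.
Hence cost = 0.46·1.008 + 0.53·0.4895 + 1.27·0.9524 = $1.9327.

$1.93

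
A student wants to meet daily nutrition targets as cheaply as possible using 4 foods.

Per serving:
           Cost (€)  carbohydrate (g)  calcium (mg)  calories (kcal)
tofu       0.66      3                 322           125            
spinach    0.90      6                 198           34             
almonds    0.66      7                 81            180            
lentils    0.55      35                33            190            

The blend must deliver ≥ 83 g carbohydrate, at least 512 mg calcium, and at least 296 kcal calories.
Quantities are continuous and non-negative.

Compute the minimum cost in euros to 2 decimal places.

€2.14

Set it up as a linear program. Let x1 = servings of tofu, x2 = servings of spinach, x3 = servings of almonds, x4 = servings of lentils.
Minimize 0.66x1 + 0.9x2 + 0.66x3 + 0.55x4 s.t.:
  3x1 + 6x2 + 7x3 + 35x4 ≥ 83   (carbohydrate)
  322x1 + 198x2 + 81x3 + 33x4 ≥ 512   (calcium)
  125x1 + 34x2 + 180x3 + 190x4 ≥ 296   (calories)
  x1, x2, x3, x4 ≥ 0.
At the optimum only tofu, lentils are positive (spinach, almonds = 0). There the carbohydrate and calcium constraints are tight.
Optimal quantities: tofu = 1.359 servings, lentils = 2.255 servings.
Hence cost = 0.66·1.359 + 0.55·2.255 = €2.1372.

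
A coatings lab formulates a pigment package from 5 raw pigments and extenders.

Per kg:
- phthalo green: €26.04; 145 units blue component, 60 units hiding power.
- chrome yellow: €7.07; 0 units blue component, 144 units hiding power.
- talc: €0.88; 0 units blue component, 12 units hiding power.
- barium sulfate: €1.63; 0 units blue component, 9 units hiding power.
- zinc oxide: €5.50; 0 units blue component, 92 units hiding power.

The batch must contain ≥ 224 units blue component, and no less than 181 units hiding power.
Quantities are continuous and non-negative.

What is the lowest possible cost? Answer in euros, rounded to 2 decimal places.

Set it up as a linear program. Let x1 = kg of phthalo green, x2 = kg of chrome yellow, x3 = kg of talc, x4 = kg of barium sulfate, x5 = kg of zinc oxide.
Minimise 26.04x1 + 7.07x2 + 0.88x3 + 1.63x4 + 5.5x5 s.t.:
  145x1 ≥ 224   (blue component)
  60x1 + 144x2 + 12x3 + 9x4 + 92x5 ≥ 181   (hiding power)
  x1, x2, x3, x4, x5 ≥ 0.
The optimal basis is {phthalo green, chrome yellow}; talc, barium sulfate, zinc oxide drop out. There the blue component and hiding power constraints are tight.
So phthalo green = 1.5448 kg, chrome yellow = 0.61327 kg.
Total cost: 26.04·1.5448 + 7.07·0.61327 = 44.5624.

€44.56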